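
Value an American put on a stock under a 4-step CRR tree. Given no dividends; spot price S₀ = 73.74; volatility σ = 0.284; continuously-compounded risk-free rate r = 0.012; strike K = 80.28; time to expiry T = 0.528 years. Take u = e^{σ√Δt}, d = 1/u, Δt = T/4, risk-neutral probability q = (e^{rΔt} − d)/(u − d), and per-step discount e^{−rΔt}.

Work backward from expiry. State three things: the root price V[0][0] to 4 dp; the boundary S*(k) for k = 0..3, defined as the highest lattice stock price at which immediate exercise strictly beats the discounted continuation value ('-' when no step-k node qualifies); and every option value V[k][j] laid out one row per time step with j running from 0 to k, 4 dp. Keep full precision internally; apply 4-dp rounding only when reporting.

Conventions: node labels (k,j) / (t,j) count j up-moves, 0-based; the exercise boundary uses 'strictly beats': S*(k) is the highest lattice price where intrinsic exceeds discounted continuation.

price = 10.1899
boundary = - - 59.9902 66.5107
tree:
10.1899
14.7057 5.3684
20.2898 8.7503 1.7500
26.1711 13.7693 3.3830 0.0000
31.4758 20.2898 6.5400 0.0000 0.0000

Δt=0.13200  u=1.10869  d=0.90196  q=0.48190  discount=0.99842
step 4 (expiry): payoffs max(K−S,0) = 31.4758 20.2898 6.5400 0.0000 0.0000
step 3: (k=3,j=0): S=54.1089, K−S=26.1711, hold=26.0441 ⇒ V=26.1711 exercise | (k=3,j=1): S=66.5107, K−S=13.7693, hold=13.6422 ⇒ V=13.7693 exercise | (k=3,j=2): S=81.7551, K−S=0.0000, hold=3.3830 ⇒ V=3.3830 continue | (k=3,j=3): S=100.4934, K−S=0.0000, hold=0.0000 ⇒ V=0.0000 continue  boundary S*=66.5107
step 2: (k=2,j=0): S=59.9902, K−S=20.2898, hold=20.1628 ⇒ V=20.2898 exercise | (k=2,j=1): S=73.7400, K−S=6.5400, hold=8.7503 ⇒ V=8.7503 continue | (k=2,j=2): S=90.6413, K−S=0.0000, hold=1.7500 ⇒ V=1.7500 continue  boundary S*=59.9902
step 1: (k=1,j=0): S=66.5107, K−S=13.7693, hold=14.7057 ⇒ V=14.7057 continue | (k=1,j=1): S=81.7551, K−S=0.0000, hold=5.3684 ⇒ V=5.3684 continue  boundary S*=-
step 0: (k=0,j=0): S=73.7400, K−S=6.5400, hold=10.1899 ⇒ V=10.1899 continue  boundary S*=-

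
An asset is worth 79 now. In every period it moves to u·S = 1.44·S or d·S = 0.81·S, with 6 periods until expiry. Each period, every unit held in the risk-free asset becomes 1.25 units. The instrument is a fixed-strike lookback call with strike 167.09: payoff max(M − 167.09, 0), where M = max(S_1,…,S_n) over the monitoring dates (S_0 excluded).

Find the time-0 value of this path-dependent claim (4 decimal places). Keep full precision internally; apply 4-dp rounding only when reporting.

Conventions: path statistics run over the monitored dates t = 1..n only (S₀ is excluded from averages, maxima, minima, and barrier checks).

price = 42.6416

With p* = (R−d)/(u−d) = 0.6984, sum probability × payoff across the paths and divide by R^6.
Enumerate all 2^6 = 64 price paths (U = up ×1.44, D = down ×0.81); each path with k up-moves has probability p*^k·(1−p*)^(6−k).
DDDDDD: M=63.9900, payoff=0.0000, prob=0.000752
UDDDDD: M=113.7600, payoff=0.0000, prob=0.001743
DUDDDD: M=92.1456, payoff=0.0000, prob=0.001743
UUDDDD: M=163.8144, payoff=0.0000, prob=0.004035
DDUDDD: M=74.6379, payoff=0.0000, prob=0.001743
UDUDDD: M=132.6897, payoff=0.0000, prob=0.004035
DUUDDD: M=132.6897, payoff=0.0000, prob=0.004035
UUUDDD: M=235.8927, payoff=68.8027, prob=0.009345
DDDUDD: M=63.9900, payoff=0.0000, prob=0.001743
UDDUDD: M=113.7600, payoff=0.0000, prob=0.004035
DUDUDD: M=107.4786, payoff=0.0000, prob=0.004035
UUDUDD: M=191.0731, payoff=23.9831, prob=0.009345
DDUUDD: M=107.4786, payoff=0.0000, prob=0.004035
UDUUDD: M=191.0731, payoff=23.9831, prob=0.009345
DUUUDD: M=191.0731, payoff=23.9831, prob=0.009345
UUUUDD: M=339.6855, payoff=172.5955, prob=0.021641
DDDDUD: M=63.9900, payoff=0.0000, prob=0.001743
UDDDUD: M=113.7600, payoff=0.0000, prob=0.004035
DUDDUD: M=92.1456, payoff=0.0000, prob=0.004035
UUDDUD: M=163.8144, payoff=0.0000, prob=0.009345
DDUDUD: M=87.0577, payoff=0.0000, prob=0.004035
UDUDUD: M=154.7692, payoff=0.0000, prob=0.009345
DUUDUD: M=154.7692, payoff=0.0000, prob=0.009345
UUUDUD: M=275.1453, payoff=108.0553, prob=0.021641
DDDUUD: M=87.0577, payoff=0.0000, prob=0.004035
UDDUUD: M=154.7692, payoff=0.0000, prob=0.009345
DUDUUD: M=154.7692, payoff=0.0000, prob=0.009345
UUDUUD: M=275.1453, payoff=108.0553, prob=0.021641
DDUUUD: M=154.7692, payoff=0.0000, prob=0.009345
UDUUUD: M=275.1453, payoff=108.0553, prob=0.021641
DUUUUD: M=275.1453, payoff=108.0553, prob=0.021641
UUUUUD: M=489.1472, payoff=322.0572, prob=0.050116
DDDDDU: M=63.9900, payoff=0.0000, prob=0.001743
UDDDDU: M=113.7600, payoff=0.0000, prob=0.004035
DUDDDU: M=92.1456, payoff=0.0000, prob=0.004035
UUDDDU: M=163.8144, payoff=0.0000, prob=0.009345
DDUDDU: M=74.6379, payoff=0.0000, prob=0.004035
UDUDDU: M=132.6897, payoff=0.0000, prob=0.009345
DUUDDU: M=132.6897, payoff=0.0000, prob=0.009345
UUUDDU: M=235.8927, payoff=68.8027, prob=0.021641
DDDUDU: M=70.5167, payoff=0.0000, prob=0.004035
UDDUDU: M=125.3631, payoff=0.0000, prob=0.009345
DUDUDU: M=125.3631, payoff=0.0000, prob=0.009345
UUDUDU: M=222.8677, payoff=55.7777, prob=0.021641
DDUUDU: M=125.3631, payoff=0.0000, prob=0.009345
UDUUDU: M=222.8677, payoff=55.7777, prob=0.021641
DUUUDU: M=222.8677, payoff=55.7777, prob=0.021641
UUUUDU: M=396.2092, payoff=229.1192, prob=0.050116
DDDDUU: M=70.5167, payoff=0.0000, prob=0.004035
UDDDUU: M=125.3631, payoff=0.0000, prob=0.009345
DUDDUU: M=125.3631, payoff=0.0000, prob=0.009345
UUDDUU: M=222.8677, payoff=55.7777, prob=0.021641
DDUDUU: M=125.3631, payoff=0.0000, prob=0.009345
UDUDUU: M=222.8677, payoff=55.7777, prob=0.021641
DUUDUU: M=222.8677, payoff=55.7777, prob=0.021641
UUUDUU: M=396.2092, payoff=229.1192, prob=0.050116
DDDUUU: M=125.3631, payoff=0.0000, prob=0.009345
UDDUUU: M=222.8677, payoff=55.7777, prob=0.021641
DUDUUU: M=222.8677, payoff=55.7777, prob=0.021641
UUDUUU: M=396.2092, payoff=229.1192, prob=0.050116
DDUUUU: M=222.8677, payoff=55.7777, prob=0.021641
UDUUUU: M=396.2092, payoff=229.1192, prob=0.050116
DUUUUU: M=396.2092, payoff=229.1192, prob=0.050116
UUUUUU: M=704.3719, payoff=537.2819, prob=0.116057
Price = Σ prob·payoff / R^6 = 162.664703 / 3.814697 = 42.6416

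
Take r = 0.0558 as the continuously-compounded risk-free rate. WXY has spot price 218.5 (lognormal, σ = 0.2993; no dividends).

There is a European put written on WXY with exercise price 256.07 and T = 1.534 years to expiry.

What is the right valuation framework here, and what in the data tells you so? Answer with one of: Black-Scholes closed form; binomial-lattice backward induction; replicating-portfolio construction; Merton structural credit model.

Key observation: the instrument is a plain European put (strike 256.07) on a lognormal asset; the exact continuous-time formula applies directly.

framework: Black-Scholes closed form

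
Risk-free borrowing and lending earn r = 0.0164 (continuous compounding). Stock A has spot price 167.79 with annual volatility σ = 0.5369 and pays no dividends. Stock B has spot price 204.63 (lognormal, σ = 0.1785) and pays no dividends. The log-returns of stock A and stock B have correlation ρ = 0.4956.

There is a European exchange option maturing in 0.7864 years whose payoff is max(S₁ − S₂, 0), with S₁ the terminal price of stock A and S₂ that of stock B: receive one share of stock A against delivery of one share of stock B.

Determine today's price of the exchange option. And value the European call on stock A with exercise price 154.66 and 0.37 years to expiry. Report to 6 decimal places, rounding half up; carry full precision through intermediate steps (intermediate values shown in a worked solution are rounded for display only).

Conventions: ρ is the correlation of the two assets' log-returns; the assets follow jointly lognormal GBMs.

σ_eff = √(σ₁² + σ₂² − 2ρσ₁σ₂) = √(0.5369² + 0.1785² − 2·0.4956·0.5369·0.1785) = 0.474479
d₁ = (ln(S₁/S₂) + (q₂ − q₁ + σ_eff²/2)T) / (σ_eff√T) = (ln(167.79/204.63) + (0.0 − 0.0 + 0.112565)·0.7864) / 0.420764 = -0.261355
d₂ = d₁ − σ_eff√T = -0.261355 − 0.420764 = -0.682120
N(d₁) = 0.396909,  N(d₂) = 0.247582
V = S₁·e^{−q₁T}·N(d₁) − S₂·e^{−q₂T}·N(d₂) = 66.597417 − 50.662641 = 15.934776
[vanilla: stock A call K=154.66]
σ√T = 0.5369·√0.37 = 0.326584
d₁ = (ln(S/K) + (r+σ²/2)T) / (σ√T) = (ln(167.79/154.66) + (0.0164+0.5369²/2)·0.37) / 0.326584 = (0.081484 + 0.059396) / 0.326584 = 0.431376
d₂ = d₁ − σ√T = 0.431376 − 0.326584 = 0.104793
e^{−rT} = 0.993950
N(d₁) = 0.666903,  N(d₂) = 0.541730
price = S·N(d₁) − K·e^{−rT}·N(d₂) = 111.899597 − 83.277090 = 28.622507

exchange price = 15.934776
price(stock A call K=154.66) = 28.622507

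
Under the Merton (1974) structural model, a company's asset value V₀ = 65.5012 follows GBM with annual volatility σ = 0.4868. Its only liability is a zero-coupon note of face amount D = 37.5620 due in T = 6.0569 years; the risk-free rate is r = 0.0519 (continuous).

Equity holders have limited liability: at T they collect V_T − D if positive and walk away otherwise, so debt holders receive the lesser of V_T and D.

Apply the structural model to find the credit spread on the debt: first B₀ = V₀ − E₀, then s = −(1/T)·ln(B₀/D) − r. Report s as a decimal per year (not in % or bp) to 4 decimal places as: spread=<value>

spread=0.0428

With assets at 65.5012 and a single debt payment of 37.5620 at 6.0569 years:
d₁ = [ln(V₀/D) + (r + σ²/2)T] / (σ√T)
   = [ln(65.5012/37.5620) + (0.0519 + 0.5·0.4868²)·6.0569] / (0.4868·√6.0569)
   = [0.556076 + 1.032018] / 1.198052 = 1.325563
d₂ = d₁ − σ√T = 1.325563 − 1.198052 = 0.127510
N(d₁) = 0.907508,  N(d₂) = 0.550732,  e^(−rT) = 0.730261
E₀ = V₀·N(d₁) − D·e^(−rT)·N(d₂)
   = 65.5012·0.907508 − 37.5620·0.730261·0.550732 = 44.336233
B₀ = V₀ − E₀ = 65.5012 − 44.336233 = 21.164967
spread = −(1/T)·ln(B₀/D) − r = −(1/6.0569)·ln(21.164967/37.5620) − 0.0519 = 0.04280944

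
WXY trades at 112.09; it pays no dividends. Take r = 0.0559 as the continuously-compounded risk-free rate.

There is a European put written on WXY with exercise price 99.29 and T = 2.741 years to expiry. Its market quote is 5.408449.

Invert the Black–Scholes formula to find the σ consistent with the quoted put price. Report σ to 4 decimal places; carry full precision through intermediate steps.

sigma = 0.2367

At σ = 0.2367 the Black–Scholes value reproduces the quote:
σ√T = 0.2367·√2.741 = 0.391880
d₁ = (ln(S/K) + (r+σ²/2)T) / (σ√T) = (ln(112.09/99.29) + (0.0559+0.2367²/2)·2.741) / 0.391880 = (0.121257 + 0.230007) / 0.391880 = 0.896357
d₂ = d₁ − σ√T = 0.896357 − 0.391880 = 0.504477
e^{−rT} = 0.857939
N(−d₁) = 0.185031,  N(−d₂) = 0.306963
V = K·e^{−rT}·N(−d₂) − S·N(−d₁) = 26.148589 − 20.740140 = 5.408449 (equal to the quote); since ∂V/∂σ > 0 for all σ, the implied volatility is unique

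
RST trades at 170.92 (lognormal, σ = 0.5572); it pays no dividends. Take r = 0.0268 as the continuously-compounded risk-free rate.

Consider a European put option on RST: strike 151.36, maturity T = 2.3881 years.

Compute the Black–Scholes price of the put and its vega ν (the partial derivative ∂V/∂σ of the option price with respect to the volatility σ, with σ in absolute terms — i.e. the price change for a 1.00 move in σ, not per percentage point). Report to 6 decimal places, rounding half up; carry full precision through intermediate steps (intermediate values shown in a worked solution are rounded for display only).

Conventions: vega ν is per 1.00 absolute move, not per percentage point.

price = 38.784244
ν = 85.528069

σ√T = 0.5572·√2.3881 = 0.861068
d₁ = (ln(S/K) + (r+σ²/2)T) / (σ√T) = (ln(170.92/151.36) + (0.0268+0.5572²/2)·2.3881) / 0.861068 = (0.121535 + 0.434720) / 0.861068 = 0.646005
d₂ = d₁ − σ√T = 0.646005 − 0.861068 = -0.215062
e^{−rT} = 0.938004
N(−d₁) = 0.259138,  N(−d₂) = 0.585141
Put price V = K·e^{−rT}·N(−d₂) − S·N(−d₁) = 83.076097 − 44.291854 = 38.784244
φ(d₁) = (1/√(2π))·e^{−d₁²/2} = 0.323809
ν = S·φ(d₁)·√T = 85.528069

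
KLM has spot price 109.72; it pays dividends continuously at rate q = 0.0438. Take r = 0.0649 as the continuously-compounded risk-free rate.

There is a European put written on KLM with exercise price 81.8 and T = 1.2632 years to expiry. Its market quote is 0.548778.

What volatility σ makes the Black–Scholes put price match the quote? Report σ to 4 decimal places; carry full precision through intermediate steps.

sigma = 0.1898

At σ = 0.1898 the Black–Scholes value reproduces the quote:
σ√T = 0.1898·√1.2632 = 0.213320
d₁ = (ln(S/K) + (r−q+σ²/2)T) / (σ√T) = (ln(109.72/81.8) + (0.0649−0.0438+0.1898²/2)·1.2632) / 0.213320 = (0.293654 + 0.049406) / 0.213320 = 1.608195
d₂ = d₁ − σ√T = 1.608195 − 0.213320 = 1.394875
e^{−rT} = 0.921289
e^{−qT} = 0.946175
N(−d₁) = 0.053896,  N(−d₂) = 0.081527
V = K·e^{−rT}·N(−d₂) − S·e^{−qT}·N(−d₁) = 6.143976 − 5.595198 = 0.548778 (matching the quote); vega is positive throughout, so no other σ reproduces this price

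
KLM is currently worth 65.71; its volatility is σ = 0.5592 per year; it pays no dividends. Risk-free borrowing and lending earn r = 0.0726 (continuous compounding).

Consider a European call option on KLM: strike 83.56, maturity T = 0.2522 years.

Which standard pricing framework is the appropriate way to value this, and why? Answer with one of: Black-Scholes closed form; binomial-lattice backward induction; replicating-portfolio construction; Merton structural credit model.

Key observation: with KLM following a GBM at constant σ and r, the European call struck at 83.56 prices in closed form — nothing here needs a stepwise model or a balance sheet.

framework: Black-Scholes closed form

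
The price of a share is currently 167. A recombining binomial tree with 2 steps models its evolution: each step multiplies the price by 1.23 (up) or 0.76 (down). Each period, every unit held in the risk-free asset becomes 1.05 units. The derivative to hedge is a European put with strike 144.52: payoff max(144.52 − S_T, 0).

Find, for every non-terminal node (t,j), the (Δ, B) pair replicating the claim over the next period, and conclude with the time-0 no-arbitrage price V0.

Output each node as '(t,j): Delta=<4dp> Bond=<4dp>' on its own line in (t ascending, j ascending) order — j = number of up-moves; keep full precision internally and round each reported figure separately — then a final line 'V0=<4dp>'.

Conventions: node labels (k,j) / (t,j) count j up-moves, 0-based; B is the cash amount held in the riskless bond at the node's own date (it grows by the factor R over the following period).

(0,0): Delta=-0.2233 Bond=43.6912
(1,0): Delta=-0.8057 Bond=119.7868
(1,1): Delta=0.0000 Bond=0.0000
V0=6.3938

Arbitrage-free pricing uses the up-move probability p* = (R−d)/(u−d) = 0.6170, discounting each step at R = 1.05.
At maturity the claim pays: V(2,0)=48.0608, V(2,1)=0.0000, V(2,2)=0.0000
(1,0): S=126.9200. Δ = (V_up−V_dn)/(S_up−S_dn) = (0.0000−48.0608)/(156.1116−96.4592) = -0.8057. V = [p*·0.0000 + (1−p*)·48.0608]/1.05 = 17.5298. B = V − Δ·S = 119.7868.
(1,1): S=205.4100. Δ = (V_up−V_dn)/(S_up−S_dn) = (0.0000−0.0000)/(252.6543−156.1116) = 0.0000. V = [p*·0.0000 + (1−p*)·0.0000]/1.05 = 0.0000. B = V − Δ·S = 0.0000.
(0,0): S=167.0000. Δ = (V_up−V_dn)/(S_up−S_dn) = (0.0000−17.5298)/(205.4100−126.9200) = -0.2233. V = [p*·0.0000 + (1−p*)·17.5298]/1.05 = 6.3938. B = V − Δ·S = 43.6912.
Check: Δ(0,0)·S0 + B(0,0) = 6.3938 = V0.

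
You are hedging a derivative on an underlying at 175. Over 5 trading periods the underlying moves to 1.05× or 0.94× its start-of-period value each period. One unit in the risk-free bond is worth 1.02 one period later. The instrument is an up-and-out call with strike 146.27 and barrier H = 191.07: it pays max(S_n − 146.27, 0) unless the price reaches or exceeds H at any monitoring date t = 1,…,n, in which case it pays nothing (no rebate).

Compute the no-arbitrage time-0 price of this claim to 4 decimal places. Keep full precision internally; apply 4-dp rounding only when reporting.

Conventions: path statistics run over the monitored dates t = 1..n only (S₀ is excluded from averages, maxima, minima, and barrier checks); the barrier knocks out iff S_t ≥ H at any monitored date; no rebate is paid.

price = 7.1608

No-arbitrage gives p* = (R−d)/(u−d) = 0.7273: enumerate every path, weight its payoff by its p*-probability, and discount by R^5.
Enumerate all 2^5 = 32 price paths (U = up ×1.05, D = down ×0.94); each path with k up-moves has probability p*^k·(1−p*)^(5−k).
DDDDD: M=164.5000, payoff=0.0000, prob=0.001509
UDDDD: M=183.7500, payoff=0.0000, prob=0.004024
DUDDD: M=172.7250, payoff=0.0000, prob=0.004024
UUDDD: M=192.9375, payoff=0.0000, prob=0.010730
DDUDD: M=164.5000, payoff=0.0000, prob=0.004024
UDUDD: M=183.7500, payoff=13.9808, prob=0.010730
DUUDD: M=181.3613, payoff=13.9808, prob=0.010730
UUUDD: M=202.5844, payoff=0.0000, prob=0.028612
DDDUD: M=164.5000, payoff=0.0000, prob=0.004024
UDDUD: M=183.7500, payoff=13.9808, prob=0.010730
DUDUD: M=172.7250, payoff=13.9808, prob=0.010730
UUDUD: M=192.9375, payoff=0.0000, prob=0.028612
DDUUD: M=170.4796, payoff=13.9808, prob=0.010730
UDUUD: M=190.4293, payoff=32.7336, prob=0.028612
DUUUD: M=190.4293, payoff=32.7336, prob=0.028612
UUUUD: M=212.7136, payoff=0.0000, prob=0.076299
DDDDU: M=164.5000, payoff=0.0000, prob=0.004024
UDDDU: M=183.7500, payoff=13.9808, prob=0.010730
DUDDU: M=172.7250, payoff=13.9808, prob=0.010730
UUDDU: M=192.9375, payoff=0.0000, prob=0.028612
DDUDU: M=164.5000, payoff=13.9808, prob=0.010730
UDUDU: M=183.7500, payoff=32.7336, prob=0.028612
DUUDU: M=181.3613, payoff=32.7336, prob=0.028612
UUUDU: M=202.5844, payoff=0.0000, prob=0.076299
DDDUU: M=164.5000, payoff=13.9808, prob=0.010730
UDDUU: M=183.7500, payoff=32.7336, prob=0.028612
DUDUU: M=179.0036, payoff=32.7336, prob=0.028612
UUDUU: M=199.9508, payoff=0.0000, prob=0.076299
DDUUU: M=179.0036, payoff=32.7336, prob=0.028612
UDUUU: M=199.9508, payoff=0.0000, prob=0.076299
DUUUU: M=199.9508, payoff=0.0000, prob=0.076299
UUUUU: M=223.3493, payoff=0.0000, prob=0.203463
Price = Σ prob·payoff / R^5 = 7.906085 / 1.104081 = 7.1608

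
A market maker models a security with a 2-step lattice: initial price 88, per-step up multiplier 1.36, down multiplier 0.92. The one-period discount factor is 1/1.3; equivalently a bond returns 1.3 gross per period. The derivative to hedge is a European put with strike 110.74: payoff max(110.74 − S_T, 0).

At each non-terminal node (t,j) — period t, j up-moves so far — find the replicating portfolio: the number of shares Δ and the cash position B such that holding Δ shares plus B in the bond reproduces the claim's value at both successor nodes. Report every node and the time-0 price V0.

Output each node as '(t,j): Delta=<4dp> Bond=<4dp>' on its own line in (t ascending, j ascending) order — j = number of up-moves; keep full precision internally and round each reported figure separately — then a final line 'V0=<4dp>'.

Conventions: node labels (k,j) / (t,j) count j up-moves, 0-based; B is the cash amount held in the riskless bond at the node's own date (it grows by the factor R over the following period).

No-arbitrage ⇒ martingale measure with p* = (R−d)/(u−d) = 0.8636.
At maturity the claim pays: V(2,0)=36.2568, V(2,1)=0.6344, V(2,2)=0.0000
Node (1,0) S=80.9600: V=(p*·0.6344+(1−p*)·36.2568)/1.3=4.2246; Δ=(0.6344−36.2568)/(110.1056−74.4832)=-1.0000; B=V−Δ·S=85.1846
Node (1,1) S=119.6800: V=(p*·0.0000+(1−p*)·0.6344)/1.3=0.0665; Δ=(0.0000−0.6344)/(162.7648−110.1056)=-0.0120; B=V−Δ·S=1.5084
Node (0,0) S=88.0000: V=(p*·0.0665+(1−p*)·4.2246)/1.3=0.4873; Δ=(0.0665−4.2246)/(119.6800−80.9600)=-0.1074; B=V−Δ·S=9.9375
Verification: the root portfolio costs Δ(0,0)·S0 + B(0,0) = 0.4873, matching V0.

(0,0): Delta=-0.1074 Bond=9.9375
(1,0): Delta=-1.0000 Bond=85.1846
(1,1): Delta=-0.0120 Bond=1.5084
V0=0.4873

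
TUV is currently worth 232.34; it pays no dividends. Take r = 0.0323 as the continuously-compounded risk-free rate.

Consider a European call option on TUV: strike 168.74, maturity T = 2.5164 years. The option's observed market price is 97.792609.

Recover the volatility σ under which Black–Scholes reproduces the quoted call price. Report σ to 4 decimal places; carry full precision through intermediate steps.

sigma = 0.4237

At σ = 0.4237 the Black–Scholes value reproduces the quote:
σ√T = 0.4237·√2.5164 = 0.672122
d₁ = (ln(S/K) + (r+σ²/2)T) / (σ√T) = (ln(232.34/168.74) + (0.0323+0.4237²/2)·2.5164) / 0.672122 = (0.319843 + 0.307154) / 0.672122 = 0.932861
d₂ = d₁ − σ√T = 0.932861 − 0.672122 = 0.260739
e^{−rT} = 0.921936
N(d₁) = 0.824554,  N(d₂) = 0.602853
V = S·N(d₁) − K·e^{−rT}·N(d₂) = 191.576905 − 93.784296 = 97.792609 (the quoted price), and the Black–Scholes price is strictly increasing in σ, so σ is unique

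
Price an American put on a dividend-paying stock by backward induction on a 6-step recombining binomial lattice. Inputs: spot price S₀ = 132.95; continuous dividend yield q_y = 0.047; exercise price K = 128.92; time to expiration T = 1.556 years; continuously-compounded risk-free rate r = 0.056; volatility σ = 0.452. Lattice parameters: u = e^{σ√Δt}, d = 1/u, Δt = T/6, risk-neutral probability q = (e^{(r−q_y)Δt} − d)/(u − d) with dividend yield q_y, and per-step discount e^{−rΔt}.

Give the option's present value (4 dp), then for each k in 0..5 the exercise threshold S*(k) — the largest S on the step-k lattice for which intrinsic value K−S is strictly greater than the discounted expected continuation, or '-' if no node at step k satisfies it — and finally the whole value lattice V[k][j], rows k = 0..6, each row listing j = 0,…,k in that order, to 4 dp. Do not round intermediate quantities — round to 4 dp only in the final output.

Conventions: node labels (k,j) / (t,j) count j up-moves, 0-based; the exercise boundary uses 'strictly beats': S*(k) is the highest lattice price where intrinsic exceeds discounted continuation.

price = 24.2694
boundary = - - - 66.6485 83.8989 66.6485
tree:
24.2694
34.4614 12.4911
47.3052 19.7453 3.9515
62.2715 30.3907 7.2598 0.0000
75.9750 45.0211 13.3380 0.0000 0.0000
86.8610 62.2715 24.5049 0.0000 0.0000 0.0000
95.5087 75.9750 45.0211 0.0000 0.0000 0.0000 0.0000

Δt=0.25933  u=1.25883  d=0.79439  q=0.44774  discount=0.98558
step 6 (expiry): payoffs max(K−S,0) = 95.5087 75.9750 45.0211 0.0000 0.0000 0.0000 0.0000
step 5: (k=5,j=0): S=42.0590, K−S=86.8610, hold=85.5118 ⇒ V=86.8610 exercise | (k=5,j=1): S=66.6485, K−S=62.2715, hold=61.2202 ⇒ V=62.2715 exercise | (k=5,j=2): S=105.6142, K−S=23.3058, hold=24.5049 ⇒ V=24.5049 continue | (k=5,j=3): S=167.3610, K−S=0.0000, hold=0.0000 ⇒ V=0.0000 continue | (k=5,j=4): S=265.2077, K−S=0.0000, hold=0.0000 ⇒ V=0.0000 continue | (k=5,j=5): S=420.2598, K−S=0.0000, hold=0.0000 ⇒ V=0.0000 continue  boundary S*=66.6485
step 4: (k=4,j=0): S=52.9450, K−S=75.9750, hold=74.7577 ⇒ V=75.9750 exercise | (k=4,j=1): S=83.8989, K−S=45.0211, hold=44.7079 ⇒ V=45.0211 exercise | (k=4,j=2): S=132.9500, K−S=0.0000, hold=13.3380 ⇒ V=13.3380 continue | (k=4,j=3): S=210.6785, K−S=0.0000, hold=0.0000 ⇒ V=0.0000 continue | (k=4,j=4): S=333.8505, K−S=0.0000, hold=0.0000 ⇒ V=0.0000 continue  boundary S*=83.8989
step 3: (k=3,j=0): S=66.6485, K−S=62.2715, hold=61.2202 ⇒ V=62.2715 exercise | (k=3,j=1): S=105.6142, K−S=23.3058, hold=30.3907 ⇒ V=30.3907 continue | (k=3,j=2): S=167.3610, K−S=0.0000, hold=7.2598 ⇒ V=7.2598 continue | (k=3,j=3): S=265.2077, K−S=0.0000, hold=0.0000 ⇒ V=0.0000 continue  boundary S*=66.6485
step 2: (k=2,j=0): S=83.8989, K−S=45.0211, hold=47.3052 ⇒ V=47.3052 continue | (k=2,j=1): S=132.9500, K−S=0.0000, hold=19.7453 ⇒ V=19.7453 continue | (k=2,j=2): S=210.6785, K−S=0.0000, hold=3.9515 ⇒ V=3.9515 continue  boundary S*=-
step 1: (k=1,j=0): S=105.6142, K−S=23.3058, hold=34.4614 ⇒ V=34.4614 continue | (k=1,j=1): S=167.3610, K−S=0.0000, hold=12.4911 ⇒ V=12.4911 continue  boundary S*=-
step 0: (k=0,j=0): S=132.9500, K−S=0.0000, hold=24.2694 ⇒ V=24.2694 continue  boundary S*=-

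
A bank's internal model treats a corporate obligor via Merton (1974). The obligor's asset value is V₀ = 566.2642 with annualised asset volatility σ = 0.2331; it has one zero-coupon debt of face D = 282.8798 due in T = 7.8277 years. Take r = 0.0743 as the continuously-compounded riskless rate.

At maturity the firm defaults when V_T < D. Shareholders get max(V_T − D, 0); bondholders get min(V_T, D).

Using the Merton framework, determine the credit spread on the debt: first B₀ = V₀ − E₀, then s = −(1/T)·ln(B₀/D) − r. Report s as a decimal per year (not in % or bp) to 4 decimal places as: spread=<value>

spread=0.0015

Equity is a call on the firm's assets struck at D = 282.8798:
d₁ = [ln(V₀/D) + (r + σ²/2)T] / (σ√T)
   = [ln(566.2642/282.8798) + (0.0743 + 0.5·0.2331²)·7.8277] / (0.2331·√7.8277)
   = [0.694039 + 0.794260] / 0.652168 = 2.282079
d₂ = d₁ − σ√T = 2.282079 − 0.652168 = 1.629911
N(d₁) = 0.988758,  N(d₂) = 0.948440,  e^(−rT) = 0.559004
E₀ = V₀·N(d₁) − D·e^(−rT)·N(d₂)
   = 566.2642·0.988758 − 282.8798·0.559004·0.948440 = 409.920298
B₀ = V₀ − E₀ = 566.2642 − 409.920298 = 156.343902
spread = −(1/T)·ln(B₀/D) − r = −(1/7.8277)·ln(156.343902/282.8798) − 0.0743 = 0.00145201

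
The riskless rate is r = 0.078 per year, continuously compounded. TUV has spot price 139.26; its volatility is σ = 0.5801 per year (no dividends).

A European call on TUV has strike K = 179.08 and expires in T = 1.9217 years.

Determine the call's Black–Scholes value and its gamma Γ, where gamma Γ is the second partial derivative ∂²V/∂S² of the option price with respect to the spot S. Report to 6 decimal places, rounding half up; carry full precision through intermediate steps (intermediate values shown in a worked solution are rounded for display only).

price = 38.727154
Γ = 0.003429

σ√T = 0.5801·√1.9217 = 0.804166
d₁ = (ln(S/K) + (r+σ²/2)T) / (σ√T) = (ln(139.26/179.08) + (0.078+0.5801²/2)·1.9217) / 0.804166 = (-0.251490 + 0.473234) / 0.804166 = 0.275744
d₂ = d₁ − σ√T = 0.275744 − 0.804166 = -0.528422
e^{−rT} = 0.860800
N(d₁) = 0.608628,  N(d₂) = 0.298603
Call price V = S·N(d₁) − K·e^{−rT}·N(d₂) = 84.757496 − 46.030341 = 38.727154
φ(d₁) = (1/√(2π))·e^{−d₁²/2} = 0.384060
Γ = φ(d₁) / (S·σ·√T) = 0.003429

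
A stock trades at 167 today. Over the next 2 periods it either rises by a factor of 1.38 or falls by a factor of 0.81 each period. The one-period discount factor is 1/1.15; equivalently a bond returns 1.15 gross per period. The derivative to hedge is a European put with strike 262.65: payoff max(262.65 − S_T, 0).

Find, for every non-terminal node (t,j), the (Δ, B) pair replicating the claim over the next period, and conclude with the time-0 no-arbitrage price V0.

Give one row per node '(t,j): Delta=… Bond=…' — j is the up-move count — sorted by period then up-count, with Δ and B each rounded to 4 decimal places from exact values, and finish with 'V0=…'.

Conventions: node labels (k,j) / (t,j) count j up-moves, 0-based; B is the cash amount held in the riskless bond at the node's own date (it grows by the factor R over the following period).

(0,0): Delta=-0.6982 Bond=163.1027
(1,0): Delta=-1.0000 Bond=228.3913
(1,1): Delta=-0.5784 Bond=159.9524
V0=46.5017

The replicating-portfolio and risk-neutral prices coincide; use p* = (1.15−0.81)/(1.38−0.81) = 0.5965 for the latter.
At maturity the claim pays: V(2,0)=153.0813, V(2,1)=75.9774, V(2,2)=0.0000
  t=1,j=0: stock 135.2700 → up 186.6726 (V=75.9774), down 109.5687 (V=153.0813). Price 93.1213; hedge Δ=-1.0000, bond B=228.3913.
  t=1,j=1: stock 230.4600 → up 318.0348 (V=0.0000), down 186.6726 (V=75.9774). Price 26.6587; hedge Δ=-0.5784, bond B=159.9524.
  t=0,j=0: stock 167.0000 → up 230.4600 (V=26.6587), down 135.2700 (V=93.1213). Price 46.5017; hedge Δ=-0.6982, bond B=163.1027.
As a check, the time-0 holding Δ(0,0)·S0 + B(0,0) comes to 46.5017 — exactly V0.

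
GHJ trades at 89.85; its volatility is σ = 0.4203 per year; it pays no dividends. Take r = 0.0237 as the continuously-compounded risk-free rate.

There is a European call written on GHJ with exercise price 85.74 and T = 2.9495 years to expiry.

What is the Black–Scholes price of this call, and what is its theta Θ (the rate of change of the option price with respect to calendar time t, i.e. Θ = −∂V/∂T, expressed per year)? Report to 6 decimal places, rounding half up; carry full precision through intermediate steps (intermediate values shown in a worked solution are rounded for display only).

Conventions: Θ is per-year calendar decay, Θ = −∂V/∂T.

σ√T = 0.4203·√2.9495 = 0.721828
d₁ = (ln(S/K) + (r+σ²/2)T) / (σ√T) = (ln(89.85/85.74) + (0.0237+0.4203²/2)·2.9495) / 0.721828 = (0.046822 + 0.330421) / 0.721828 = 0.522622
d₂ = d₁ − σ√T = 0.522622 − 0.721828 = -0.199206
e^{−rT} = 0.932484
N(d₁) = 0.699381,  N(d₂) = 0.421051
Call price V = S·N(d₁) − K·e^{−rT}·N(d₂) = 62.839409 − 33.663515 = 29.175894
φ(d₁) = (1/√(2π))·e^{−d₁²/2} = 0.348017
Θ = −S·φ(d₁)·σ/(2√T) − r·K·e^{−rT}·N(d₂) = −3.826248 − 0.797825 = -4.624073

price = 29.175894
Θ = -4.624073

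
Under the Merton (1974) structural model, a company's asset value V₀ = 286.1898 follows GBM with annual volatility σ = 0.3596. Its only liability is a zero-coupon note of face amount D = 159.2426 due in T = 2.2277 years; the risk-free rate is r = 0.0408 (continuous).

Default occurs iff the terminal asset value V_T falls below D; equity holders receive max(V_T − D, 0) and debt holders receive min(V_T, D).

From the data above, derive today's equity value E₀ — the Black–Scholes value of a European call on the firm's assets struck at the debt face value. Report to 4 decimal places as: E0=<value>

E0=146.0570

With assets at 286.1898 and a single debt payment of 159.2426 at 2.2277 years:
d₁ = [ln(V₀/D) + (r + σ²/2)T] / (σ√T)
   = [ln(286.1898/159.2426) + (0.0408 + 0.5·0.3596²)·2.2277] / (0.3596·√2.2277)
   = [0.586226 + 0.234925] / 0.536720 = 1.529942
d₂ = d₁ − σ√T = 1.529942 − 0.536720 = 0.993222
N(d₁) = 0.936984,  N(d₂) = 0.839699,  e^(−rT) = 0.913118
E₀ = V₀·N(d₁) − D·e^(−rT)·N(d₂)
   = 286.1898·0.936984 − 159.2426·0.913118·0.839699 = 146.057038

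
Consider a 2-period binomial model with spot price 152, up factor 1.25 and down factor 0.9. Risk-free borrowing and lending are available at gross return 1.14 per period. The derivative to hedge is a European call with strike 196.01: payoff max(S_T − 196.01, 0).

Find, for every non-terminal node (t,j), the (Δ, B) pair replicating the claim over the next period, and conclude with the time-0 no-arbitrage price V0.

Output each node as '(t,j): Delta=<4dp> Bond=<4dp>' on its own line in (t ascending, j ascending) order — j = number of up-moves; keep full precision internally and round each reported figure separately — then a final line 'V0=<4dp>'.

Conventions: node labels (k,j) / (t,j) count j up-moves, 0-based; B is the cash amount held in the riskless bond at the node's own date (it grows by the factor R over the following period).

No-arbitrage ⇒ martingale measure with p* = (R−d)/(u−d) = 0.6857.
Terminal payoffs: V(2,0)=0.0000, V(2,1)=0.0000, V(2,2)=41.4900
  t=1,j=0: stock 136.8000 → up 171.0000 (V=0.0000), down 123.1200 (V=0.0000). Price 0.0000; hedge Δ=0.0000, bond B=0.0000.
  t=1,j=1: stock 190.0000 → up 237.5000 (V=41.4900), down 171.0000 (V=0.0000). Price 24.9564; hedge Δ=0.6239, bond B=-93.5865.
  t=0,j=0: stock 152.0000 → up 190.0000 (V=24.9564), down 136.8000 (V=0.0000). Price 15.0114; hedge Δ=0.4691, bond B=-56.2926.
As a check, the time-0 holding Δ(0,0)·S0 + B(0,0) comes to 15.0114 — exactly V0.

(0,0): Delta=0.4691 Bond=-56.2926
(1,0): Delta=0.0000 Bond=0.0000
(1,1): Delta=0.6239 Bond=-93.5865
V0=15.0114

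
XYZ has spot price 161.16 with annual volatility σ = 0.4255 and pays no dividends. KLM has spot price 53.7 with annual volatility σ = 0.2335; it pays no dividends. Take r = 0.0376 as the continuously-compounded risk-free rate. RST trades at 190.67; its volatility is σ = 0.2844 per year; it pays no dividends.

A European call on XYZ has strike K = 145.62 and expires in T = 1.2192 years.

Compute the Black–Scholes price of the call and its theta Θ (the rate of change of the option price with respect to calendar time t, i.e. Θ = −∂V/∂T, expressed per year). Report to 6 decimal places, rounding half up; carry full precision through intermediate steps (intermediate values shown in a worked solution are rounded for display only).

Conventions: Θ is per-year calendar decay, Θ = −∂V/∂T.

price = 40.244973
Θ = -13.437574

σ√T = 0.4255·√1.2192 = 0.469826
d₁ = (ln(S/K) + (r+σ²/2)T) / (σ√T) = (ln(161.16/145.62) + (0.0376+0.4255²/2)·1.2192) / 0.469826 = (0.101397 + 0.156210) / 0.469826 = 0.548304
d₂ = d₁ − σ√T = 0.548304 − 0.469826 = 0.078478
e^{−rT} = 0.955193
N(d₁) = 0.708258,  N(d₂) = 0.531276
Call price V = S·N(d₁) − K·e^{−rT}·N(d₂) = 114.142908 − 73.897935 = 40.244973
φ(d₁) = (1/√(2π))·e^{−d₁²/2} = 0.343263
Θ = −S·φ(d₁)·σ/(2√T) − r·K·e^{−rT}·N(d₂) = −10.659012 − 2.778562 = -13.437574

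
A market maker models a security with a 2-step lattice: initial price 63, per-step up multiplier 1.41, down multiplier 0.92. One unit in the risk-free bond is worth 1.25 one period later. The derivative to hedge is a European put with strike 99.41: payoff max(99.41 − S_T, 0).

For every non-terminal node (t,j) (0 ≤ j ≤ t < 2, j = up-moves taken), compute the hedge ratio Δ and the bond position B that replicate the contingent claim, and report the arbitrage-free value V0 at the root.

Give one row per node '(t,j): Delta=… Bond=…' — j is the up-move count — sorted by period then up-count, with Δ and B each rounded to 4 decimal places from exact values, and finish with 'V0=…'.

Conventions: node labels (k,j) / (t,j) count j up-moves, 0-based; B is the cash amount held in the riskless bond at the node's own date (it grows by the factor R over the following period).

(0,0): Delta=-0.5490 Bond=42.7108
(1,0): Delta=-1.0000 Bond=79.5280
(1,1): Delta=-0.4063 Bond=40.7148
V0=8.1233

Arbitrage-free pricing uses the up-move probability p* = (R−d)/(u−d) = 0.6735, discounting each step at R = 1.25.
Expiry values: V(2,0)=46.0868, V(2,1)=17.6864, V(2,2)=0.0000
(1,0): S=57.9600. Δ = (V_up−V_dn)/(S_up−S_dn) = (17.6864−46.0868)/(81.7236−53.3232) = -1.0000. V = [p*·17.6864 + (1−p*)·46.0868]/1.25 = 21.5680. B = V − Δ·S = 79.5280.
(1,1): S=88.8300. Δ = (V_up−V_dn)/(S_up−S_dn) = (0.0000−17.6864)/(125.2503−81.7236) = -0.4063. V = [p*·0.0000 + (1−p*)·17.6864]/1.25 = 4.6201. B = V − Δ·S = 40.7148.
(0,0): S=63.0000. Δ = (V_up−V_dn)/(S_up−S_dn) = (4.6201−21.5680)/(88.8300−57.9600) = -0.5490. V = [p*·4.6201 + (1−p*)·21.5680]/1.25 = 8.1233. B = V − Δ·S = 42.7108.
Verification: the root portfolio costs Δ(0,0)·S0 + B(0,0) = 8.1233, matching V0.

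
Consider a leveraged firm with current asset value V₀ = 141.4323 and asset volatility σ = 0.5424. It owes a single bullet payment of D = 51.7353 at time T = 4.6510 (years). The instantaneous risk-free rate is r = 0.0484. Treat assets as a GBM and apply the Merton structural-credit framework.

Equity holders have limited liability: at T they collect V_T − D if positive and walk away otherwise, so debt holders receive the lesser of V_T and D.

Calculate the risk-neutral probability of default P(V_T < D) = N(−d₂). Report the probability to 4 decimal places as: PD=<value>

PD=0.3201

With assets at 141.4323 and a single debt payment of 51.7353 at 4.6510 years:
d₁ = [ln(V₀/D) + (r + σ²/2)T] / (σ√T)
   = [ln(141.4323/51.7353) + (0.0484 + 0.5·0.5424²)·4.6510] / (0.5424·√4.6510)
   = [1.005681 + 0.909265] / 1.169749 = 1.637057
d₂ = d₁ − σ√T = 1.637057 − 1.169749 = 0.467307
risk-neutral PD = N(−d₂) = N(-0.467307) = 0.320140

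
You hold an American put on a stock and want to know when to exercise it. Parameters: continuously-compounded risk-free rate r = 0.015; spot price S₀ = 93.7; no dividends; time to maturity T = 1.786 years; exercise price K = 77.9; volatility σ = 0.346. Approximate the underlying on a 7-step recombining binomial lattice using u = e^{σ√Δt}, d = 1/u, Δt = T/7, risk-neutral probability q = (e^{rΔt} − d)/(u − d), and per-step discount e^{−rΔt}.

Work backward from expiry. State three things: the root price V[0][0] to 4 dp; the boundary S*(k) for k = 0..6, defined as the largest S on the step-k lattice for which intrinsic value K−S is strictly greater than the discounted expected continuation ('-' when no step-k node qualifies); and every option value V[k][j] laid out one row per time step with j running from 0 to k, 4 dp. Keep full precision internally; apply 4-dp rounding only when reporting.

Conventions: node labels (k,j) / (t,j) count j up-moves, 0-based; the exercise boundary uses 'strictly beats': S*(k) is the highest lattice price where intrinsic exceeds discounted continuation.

price = 7.8411
boundary = - - - - 46.5728 55.4669 46.5728
tree:
7.8411
11.6746 3.5360
16.8814 5.8357 0.9438
23.5340 9.4373 1.7785 0.0000
31.3272 14.8443 3.3517 0.0000 0.0000
38.7952 22.4331 6.3165 0.0000 0.0000 0.0000
45.0656 31.3272 11.9037 0.0000 0.0000 0.0000 0.0000
50.3306 38.7952 22.4331 0.0000 0.0000 0.0000 0.0000 0.0000

params: Δt=0.25514 u=1.19097 d=0.83965 q=0.46733 e^(-rΔt)=0.99618
t_7 payoffs: 50.3306 38.7952 22.4331 0.0000 0.0000 0.0000 0.0000 0.0000
t_6: node(6,0) S=32.8344 payoff=45.0656 vs cont=44.7681 → 45.0656 [stop]  node(6,1) S=46.5728 payoff=31.3272 vs cont=31.0296 → 31.3272 [stop]  node(6,2) S=66.0596 payoff=11.8404 vs cont=11.9037 → 11.9037 [wait]  node(6,3) S=93.7000 payoff=0.0000 vs cont=0.0000 → 0.0000 [wait]  node(6,4) S=132.9056 payoff=0.0000 vs cont=0.0000 → 0.0000 [wait]  node(6,5) S=188.5154 payoff=0.0000 vs cont=0.0000 → 0.0000 [wait]  node(6,6) S=267.3932 payoff=0.0000 vs cont=0.0000 → 0.0000 [wait]  ⇒ S*(6)=46.5728
t_5: node(5,0) S=39.1048 payoff=38.7952 vs cont=38.4976 → 38.7952 [stop]  node(5,1) S=55.4669 payoff=22.4331 vs cont=22.1650 → 22.4331 [stop]  node(5,2) S=78.6752 payoff=0.0000 vs cont=6.3165 → 6.3165 [wait]  node(5,3) S=111.5941 payoff=0.0000 vs cont=0.0000 → 0.0000 [wait]  node(5,4) S=158.2869 payoff=0.0000 vs cont=0.0000 → 0.0000 [wait]  node(5,5) S=224.5167 payoff=0.0000 vs cont=0.0000 → 0.0000 [wait]  ⇒ S*(5)=55.4669
t_4: node(4,0) S=46.5728 payoff=31.3272 vs cont=31.0296 → 31.3272 [stop]  node(4,1) S=66.0596 payoff=11.8404 vs cont=14.8443 → 14.8443 [wait]  node(4,2) S=93.7000 payoff=0.0000 vs cont=3.3517 → 3.3517 [wait]  node(4,3) S=132.9056 payoff=0.0000 vs cont=0.0000 → 0.0000 [wait]  node(4,4) S=188.5154 payoff=0.0000 vs cont=0.0000 → 0.0000 [wait]  ⇒ S*(4)=46.5728
t_3: node(3,0) S=55.4669 payoff=22.4331 vs cont=23.5340 → 23.5340 [wait]  node(3,1) S=78.6752 payoff=0.0000 vs cont=9.4373 → 9.4373 [wait]  node(3,2) S=111.5941 payoff=0.0000 vs cont=1.7785 → 1.7785 [wait]  node(3,3) S=158.2869 payoff=0.0000 vs cont=0.0000 → 0.0000 [wait]  ⇒ S*(3)=-
t_2: node(2,0) S=66.0596 payoff=11.8404 vs cont=16.8814 → 16.8814 [wait]  node(2,1) S=93.7000 payoff=0.0000 vs cont=5.8357 → 5.8357 [wait]  node(2,2) S=132.9056 payoff=0.0000 vs cont=0.9438 → 0.9438 [wait]  ⇒ S*(2)=-
t_1: node(1,0) S=78.6752 payoff=0.0000 vs cont=11.6746 → 11.6746 [wait]  node(1,1) S=111.5941 payoff=0.0000 vs cont=3.5360 → 3.5360 [wait]  ⇒ S*(1)=-
t_0: node(0,0) S=93.7000 payoff=0.0000 vs cont=7.8411 → 7.8411 [wait]  ⇒ S*(0)=-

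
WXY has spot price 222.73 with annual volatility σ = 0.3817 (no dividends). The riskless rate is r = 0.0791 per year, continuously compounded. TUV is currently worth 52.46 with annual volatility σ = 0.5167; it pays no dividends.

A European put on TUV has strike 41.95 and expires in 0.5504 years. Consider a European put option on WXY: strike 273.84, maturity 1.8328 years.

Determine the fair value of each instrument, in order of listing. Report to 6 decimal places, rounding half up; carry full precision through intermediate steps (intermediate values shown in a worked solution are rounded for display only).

[TUV put K=41.95]
σ√T = 0.5167·√0.5504 = 0.383334
d₁ = (ln(S/K) + (r+σ²/2)T) / (σ√T) = (ln(52.46/41.95) + (0.0791+0.5167²/2)·0.5504) / 0.383334 = (0.223573 + 0.117009) / 0.383334 = 0.888472
d₂ = d₁ − σ√T = 0.888472 − 0.383334 = 0.505138
e^{−rT} = 0.957397
N(−d₁) = 0.187143,  N(−d₂) = 0.306731
price = K·e^{−rT}·N(−d₂) − S·N(−d₁) = 12.319186 − 9.817546 = 2.501640
[WXY put K=273.84]
σ√T = 0.3817·√1.8328 = 0.516749
d₁ = (ln(S/K) + (r+σ²/2)T) / (σ√T) = (ln(222.73/273.84) + (0.0791+0.3817²/2)·1.8328) / 0.516749 = (-0.206584 + 0.278489) / 0.516749 = 0.139150
d₂ = d₁ − σ√T = 0.139150 − 0.516749 = -0.377599
e^{−rT} = 0.865044
N(−d₁) = 0.444666,  N(−d₂) = 0.647136
price = K·e^{−rT}·N(−d₂) − S·N(−d₁) = 153.295960 − 99.040428 = 54.255532

price(TUV put K=41.95) = 2.501640
price(WXY put K=273.84) = 54.255532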